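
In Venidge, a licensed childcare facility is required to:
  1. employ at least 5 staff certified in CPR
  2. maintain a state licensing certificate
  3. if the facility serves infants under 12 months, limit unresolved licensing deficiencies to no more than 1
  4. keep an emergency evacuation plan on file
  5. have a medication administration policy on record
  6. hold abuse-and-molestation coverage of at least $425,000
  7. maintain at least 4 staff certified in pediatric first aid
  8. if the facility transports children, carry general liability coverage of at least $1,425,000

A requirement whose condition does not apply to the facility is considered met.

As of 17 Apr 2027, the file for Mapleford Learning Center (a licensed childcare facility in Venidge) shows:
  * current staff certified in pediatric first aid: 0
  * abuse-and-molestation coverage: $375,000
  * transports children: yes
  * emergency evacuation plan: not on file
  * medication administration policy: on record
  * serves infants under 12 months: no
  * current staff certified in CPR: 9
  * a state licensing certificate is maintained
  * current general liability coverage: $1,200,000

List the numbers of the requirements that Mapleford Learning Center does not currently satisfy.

1. staff certified in CPR 9 ≥ 5 → met
2. state licensing certificate present → met
3. condition 'serves infants under 12 months' does not hold → requirement n/a → met
4. emergency evacuation plan absent → not met
5. medication administration policy present → met
6. abuse-and-molestation coverage $375,000 < $425,000 → not met
7. staff certified in pediatric first aid 0 < 4 → not met
8. condition 'transports children' holds; general liability coverage $1,200,000 < $1,425,000 → not met
Not met: 4, 6, 7, 8

4, 6, 7, 8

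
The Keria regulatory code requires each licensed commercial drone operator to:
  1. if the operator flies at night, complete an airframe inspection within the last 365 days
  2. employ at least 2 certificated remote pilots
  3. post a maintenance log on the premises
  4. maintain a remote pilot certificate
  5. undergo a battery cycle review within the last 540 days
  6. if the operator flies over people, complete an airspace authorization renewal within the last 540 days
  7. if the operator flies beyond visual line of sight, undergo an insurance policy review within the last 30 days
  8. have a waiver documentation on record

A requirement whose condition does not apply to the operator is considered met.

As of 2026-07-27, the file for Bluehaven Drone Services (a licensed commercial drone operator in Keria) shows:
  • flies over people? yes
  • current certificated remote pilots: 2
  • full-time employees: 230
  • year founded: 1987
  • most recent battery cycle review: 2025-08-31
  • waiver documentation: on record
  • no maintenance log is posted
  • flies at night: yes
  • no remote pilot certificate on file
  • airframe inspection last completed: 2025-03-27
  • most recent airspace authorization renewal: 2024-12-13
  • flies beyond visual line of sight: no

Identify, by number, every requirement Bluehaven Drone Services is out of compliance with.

1, 3, 4, 6

1. condition 'flies at night' holds; airframe inspection 487 days ago vs limit 365 → not met
2. certificated remote pilots 2 ≥ 2 → met
3. maintenance log absent → not met
4. remote pilot certificate absent → not met
5. battery cycle review 330 days ago vs limit 540 → met
6. condition 'flies over people' holds; airspace authorization renewal 591 days ago vs limit 540 → not met
7. condition 'flies beyond visual line of sight' does not hold → requirement n/a → met
8. waiver documentation present → met
Not met: 1, 3, 4, 6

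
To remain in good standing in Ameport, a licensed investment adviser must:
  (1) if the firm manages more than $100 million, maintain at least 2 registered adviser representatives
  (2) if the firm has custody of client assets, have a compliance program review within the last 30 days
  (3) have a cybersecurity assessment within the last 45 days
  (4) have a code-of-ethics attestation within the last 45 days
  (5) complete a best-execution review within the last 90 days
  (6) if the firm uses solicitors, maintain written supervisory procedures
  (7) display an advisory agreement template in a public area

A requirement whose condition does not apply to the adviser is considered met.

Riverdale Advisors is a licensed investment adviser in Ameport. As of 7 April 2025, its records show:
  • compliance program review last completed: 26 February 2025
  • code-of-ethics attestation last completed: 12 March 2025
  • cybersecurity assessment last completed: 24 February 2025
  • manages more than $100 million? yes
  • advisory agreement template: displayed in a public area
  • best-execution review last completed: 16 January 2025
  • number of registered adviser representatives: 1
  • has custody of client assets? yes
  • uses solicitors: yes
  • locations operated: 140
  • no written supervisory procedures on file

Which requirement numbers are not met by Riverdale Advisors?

1. condition 'manages more than $100 million' holds; registered adviser representatives 1 < 2 → not met
2. condition 'has custody of client assets' holds; compliance program review 40 days ago vs limit 30 → not met
3. cybersecurity assessment 42 days ago vs limit 45 → met
4. code-of-ethics attestation 26 days ago vs limit 45 → met
5. best-execution review 81 days ago vs limit 90 → met
6. condition 'uses solicitors' holds; written supervisory procedures absent → not met
7. advisory agreement template present → met
Not met: 1, 2, 6

1, 2, 6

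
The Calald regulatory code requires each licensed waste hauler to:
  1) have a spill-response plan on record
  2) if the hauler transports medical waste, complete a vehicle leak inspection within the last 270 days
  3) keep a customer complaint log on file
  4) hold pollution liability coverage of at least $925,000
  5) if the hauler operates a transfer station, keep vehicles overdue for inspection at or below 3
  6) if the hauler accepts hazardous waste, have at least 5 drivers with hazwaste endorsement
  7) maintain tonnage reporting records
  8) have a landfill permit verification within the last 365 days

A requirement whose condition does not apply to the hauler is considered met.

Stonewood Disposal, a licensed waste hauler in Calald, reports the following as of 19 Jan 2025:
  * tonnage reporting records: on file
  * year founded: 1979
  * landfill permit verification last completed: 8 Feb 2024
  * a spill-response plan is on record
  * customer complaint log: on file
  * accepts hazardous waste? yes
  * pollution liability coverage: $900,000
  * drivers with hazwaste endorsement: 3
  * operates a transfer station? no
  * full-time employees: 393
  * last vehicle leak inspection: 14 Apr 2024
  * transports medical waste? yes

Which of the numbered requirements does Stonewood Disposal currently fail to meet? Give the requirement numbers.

1. spill-response plan present → met
2. condition 'transports medical waste' holds; vehicle leak inspection 280 days ago vs limit 270 → not met
3. customer complaint log present → met
4. pollution liability coverage $900,000 < $925,000 → not met
5. condition 'operates a transfer station' does not hold → requirement n/a → met
6. condition 'accepts hazardous waste' holds; drivers with hazwaste endorsement 3 < 5 → not met
7. tonnage reporting records present → met
8. landfill permit verification 346 days ago vs limit 365 → met
Not met: 2, 4, 6

2, 4, 6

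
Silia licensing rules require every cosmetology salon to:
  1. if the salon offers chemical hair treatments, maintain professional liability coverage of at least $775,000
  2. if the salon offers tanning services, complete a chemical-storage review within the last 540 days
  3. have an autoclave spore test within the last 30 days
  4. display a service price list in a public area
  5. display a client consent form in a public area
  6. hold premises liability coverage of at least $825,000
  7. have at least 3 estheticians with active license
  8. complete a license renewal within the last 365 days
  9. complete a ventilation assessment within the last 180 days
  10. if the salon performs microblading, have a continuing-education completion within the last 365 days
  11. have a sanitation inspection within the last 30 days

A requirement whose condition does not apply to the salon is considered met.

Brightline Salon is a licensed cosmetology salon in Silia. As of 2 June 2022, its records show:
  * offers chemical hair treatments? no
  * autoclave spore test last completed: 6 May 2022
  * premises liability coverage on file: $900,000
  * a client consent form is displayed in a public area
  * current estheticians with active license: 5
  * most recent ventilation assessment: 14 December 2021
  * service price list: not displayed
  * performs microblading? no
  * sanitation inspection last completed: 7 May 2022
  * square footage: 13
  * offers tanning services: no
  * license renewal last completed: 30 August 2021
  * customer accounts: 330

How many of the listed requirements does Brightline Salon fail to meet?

1

1. condition 'offers chemical hair treatments' does not hold → requirement n/a → met
2. condition 'offers tanning services' does not hold → requirement n/a → met
3. autoclave spore test 27 days ago vs limit 30 → met
4. service price list absent → not met
5. client consent form present → met
6. premises liability coverage $900,000 ≥ $825,000 → met
7. estheticians with active license 5 ≥ 3 → met
8. license renewal 276 days ago vs limit 365 → met
9. ventilation assessment 170 days ago vs limit 180 → met
10. condition 'performs microblading' does not hold → requirement n/a → met
11. sanitation inspection 26 days ago vs limit 30 → met
Not met: 1 of 11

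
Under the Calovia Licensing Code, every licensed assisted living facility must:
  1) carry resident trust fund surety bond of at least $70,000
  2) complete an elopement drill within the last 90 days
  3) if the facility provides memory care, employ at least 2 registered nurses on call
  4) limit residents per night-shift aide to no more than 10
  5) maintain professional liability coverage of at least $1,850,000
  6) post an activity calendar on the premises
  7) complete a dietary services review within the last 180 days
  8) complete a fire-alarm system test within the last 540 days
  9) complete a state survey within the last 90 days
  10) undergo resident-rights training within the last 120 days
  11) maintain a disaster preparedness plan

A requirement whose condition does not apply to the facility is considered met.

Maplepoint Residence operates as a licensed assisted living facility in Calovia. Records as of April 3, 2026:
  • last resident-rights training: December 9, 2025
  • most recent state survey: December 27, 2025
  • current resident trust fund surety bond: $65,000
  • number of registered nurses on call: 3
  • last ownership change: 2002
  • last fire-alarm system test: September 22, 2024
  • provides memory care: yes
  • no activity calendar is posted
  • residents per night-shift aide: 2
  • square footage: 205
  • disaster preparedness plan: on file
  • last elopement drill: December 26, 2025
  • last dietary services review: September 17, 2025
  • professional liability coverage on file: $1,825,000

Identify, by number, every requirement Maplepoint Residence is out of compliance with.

1. resident trust fund surety bond $65,000 < $70,000 → not met
2. elopement drill 98 days ago vs limit 90 → not met
3. condition 'provides memory care' holds; registered nurses on call 3 ≥ 2 → met
4. residents per night-shift aide 2 ≤ 10 → met
5. professional liability coverage $1,825,000 < $1,850,000 → not met
6. activity calendar absent → not met
7. dietary services review 198 days ago vs limit 180 → not met
8. fire-alarm system test 558 days ago vs limit 540 → not met
9. state survey 97 days ago vs limit 90 → not met
10. resident-rights training 115 days ago vs limit 120 → met
11. disaster preparedness plan present → met
Not met: 1, 2, 5, 6, 7, 8, 9

1, 2, 5, 6, 7, 8, 9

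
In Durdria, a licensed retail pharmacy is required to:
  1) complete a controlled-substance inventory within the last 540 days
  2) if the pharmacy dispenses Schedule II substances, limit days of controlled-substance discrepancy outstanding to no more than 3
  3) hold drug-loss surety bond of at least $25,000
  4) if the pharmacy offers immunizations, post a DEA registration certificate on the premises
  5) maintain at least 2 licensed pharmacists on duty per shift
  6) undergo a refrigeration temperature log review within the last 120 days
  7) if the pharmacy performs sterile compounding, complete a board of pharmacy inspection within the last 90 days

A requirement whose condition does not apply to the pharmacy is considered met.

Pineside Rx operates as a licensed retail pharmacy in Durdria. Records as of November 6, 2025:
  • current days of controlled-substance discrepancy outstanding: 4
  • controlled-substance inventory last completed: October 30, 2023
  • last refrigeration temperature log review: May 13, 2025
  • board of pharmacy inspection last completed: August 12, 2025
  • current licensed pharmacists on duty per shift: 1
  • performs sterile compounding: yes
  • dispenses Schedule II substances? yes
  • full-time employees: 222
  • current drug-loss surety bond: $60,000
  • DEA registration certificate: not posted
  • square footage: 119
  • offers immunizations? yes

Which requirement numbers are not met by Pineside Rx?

1, 2, 4, 5, 6

1. controlled-substance inventory 738 days ago vs limit 540 → not met
2. condition 'dispenses Schedule II substances' holds; days of controlled-substance discrepancy outstanding 4 > 3 → not met
3. drug-loss surety bond $60,000 ≥ $25,000 → met
4. condition 'offers immunizations' holds; DEA registration certificate absent → not met
5. licensed pharmacists on duty per shift 1 < 2 → not met
6. refrigeration temperature log review 177 days ago vs limit 120 → not met
7. condition 'performs sterile compounding' holds; board of pharmacy inspection 86 days ago vs limit 90 → met
Not met: 1, 2, 4, 5, 6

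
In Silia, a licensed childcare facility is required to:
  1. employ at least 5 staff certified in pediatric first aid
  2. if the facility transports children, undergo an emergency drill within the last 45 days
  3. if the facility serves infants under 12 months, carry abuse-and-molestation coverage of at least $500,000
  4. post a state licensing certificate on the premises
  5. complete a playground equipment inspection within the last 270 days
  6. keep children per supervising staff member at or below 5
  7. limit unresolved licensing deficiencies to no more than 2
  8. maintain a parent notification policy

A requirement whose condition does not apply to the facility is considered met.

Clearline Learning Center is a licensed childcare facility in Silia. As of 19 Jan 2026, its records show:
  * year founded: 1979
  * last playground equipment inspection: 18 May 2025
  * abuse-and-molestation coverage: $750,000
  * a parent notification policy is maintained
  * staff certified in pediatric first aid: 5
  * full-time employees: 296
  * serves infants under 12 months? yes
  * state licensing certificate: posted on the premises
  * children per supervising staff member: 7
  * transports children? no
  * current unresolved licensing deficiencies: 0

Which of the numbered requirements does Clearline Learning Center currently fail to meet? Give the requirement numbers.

6

1. staff certified in pediatric first aid 5 ≥ 5 → met
2. condition 'transports children' does not hold → requirement n/a → met
3. condition 'serves infants under 12 months' holds; abuse-and-molestation coverage $750,000 ≥ $500,000 → met
4. state licensing certificate present → met
5. playground equipment inspection 246 days ago vs limit 270 → met
6. children per supervising staff member 7 > 5 → not met
7. unresolved licensing deficiencies 0 ≤ 2 → met
8. parent notification policy present → met
Not met: 6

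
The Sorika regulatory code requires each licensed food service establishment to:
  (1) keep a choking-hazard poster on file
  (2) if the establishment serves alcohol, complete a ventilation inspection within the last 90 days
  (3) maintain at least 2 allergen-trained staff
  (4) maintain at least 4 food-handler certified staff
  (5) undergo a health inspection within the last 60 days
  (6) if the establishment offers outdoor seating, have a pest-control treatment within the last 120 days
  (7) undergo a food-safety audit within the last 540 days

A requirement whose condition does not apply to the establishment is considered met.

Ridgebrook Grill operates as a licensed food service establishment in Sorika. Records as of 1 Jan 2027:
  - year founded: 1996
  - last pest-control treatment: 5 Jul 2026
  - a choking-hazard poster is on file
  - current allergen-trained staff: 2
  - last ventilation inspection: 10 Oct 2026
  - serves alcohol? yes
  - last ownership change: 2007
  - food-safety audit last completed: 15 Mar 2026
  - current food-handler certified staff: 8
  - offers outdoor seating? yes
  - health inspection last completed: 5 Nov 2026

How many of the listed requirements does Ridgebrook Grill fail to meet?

1. choking-hazard poster present → met
2. condition 'serves alcohol' holds; ventilation inspection 83 days ago vs limit 90 → met
3. allergen-trained staff 2 ≥ 2 → met
4. food-handler certified staff 8 ≥ 4 → met
5. health inspection 57 days ago vs limit 60 → met
6. condition 'offers outdoor seating' holds; pest-control treatment 180 days ago vs limit 120 → not met
7. food-safety audit 292 days ago vs limit 540 → met
Not met: 1 of 7

1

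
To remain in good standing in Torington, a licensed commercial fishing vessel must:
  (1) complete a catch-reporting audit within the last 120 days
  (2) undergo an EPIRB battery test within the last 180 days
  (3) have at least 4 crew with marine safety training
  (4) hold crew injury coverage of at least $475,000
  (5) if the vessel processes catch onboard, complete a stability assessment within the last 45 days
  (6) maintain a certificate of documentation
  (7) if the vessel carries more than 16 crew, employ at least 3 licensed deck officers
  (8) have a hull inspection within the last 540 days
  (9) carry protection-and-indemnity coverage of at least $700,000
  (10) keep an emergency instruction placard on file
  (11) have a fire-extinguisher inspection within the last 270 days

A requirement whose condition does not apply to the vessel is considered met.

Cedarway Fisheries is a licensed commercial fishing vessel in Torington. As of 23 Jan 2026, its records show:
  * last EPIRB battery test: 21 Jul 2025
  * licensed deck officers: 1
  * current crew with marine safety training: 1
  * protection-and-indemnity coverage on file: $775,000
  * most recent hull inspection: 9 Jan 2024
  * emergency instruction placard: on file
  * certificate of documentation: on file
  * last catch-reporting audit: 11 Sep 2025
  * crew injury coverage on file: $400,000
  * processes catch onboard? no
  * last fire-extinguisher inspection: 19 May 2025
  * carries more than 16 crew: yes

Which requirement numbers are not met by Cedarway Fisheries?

1, 2, 3, 4, 7, 8

1. catch-reporting audit 134 days ago vs limit 120 → not met
2. EPIRB battery test 186 days ago vs limit 180 → not met
3. crew with marine safety training 1 < 4 → not met
4. crew injury coverage $400,000 < $475,000 → not met
5. condition 'processes catch onboard' does not hold → requirement n/a → met
6. certificate of documentation present → met
7. condition 'carries more than 16 crew' holds; licensed deck officers 1 < 3 → not met
8. hull inspection 745 days ago vs limit 540 → not met
9. protection-and-indemnity coverage $775,000 ≥ $700,000 → met
10. emergency instruction placard present → met
11. fire-extinguisher inspection 249 days ago vs limit 270 → met
Not met: 1, 2, 3, 4, 7, 8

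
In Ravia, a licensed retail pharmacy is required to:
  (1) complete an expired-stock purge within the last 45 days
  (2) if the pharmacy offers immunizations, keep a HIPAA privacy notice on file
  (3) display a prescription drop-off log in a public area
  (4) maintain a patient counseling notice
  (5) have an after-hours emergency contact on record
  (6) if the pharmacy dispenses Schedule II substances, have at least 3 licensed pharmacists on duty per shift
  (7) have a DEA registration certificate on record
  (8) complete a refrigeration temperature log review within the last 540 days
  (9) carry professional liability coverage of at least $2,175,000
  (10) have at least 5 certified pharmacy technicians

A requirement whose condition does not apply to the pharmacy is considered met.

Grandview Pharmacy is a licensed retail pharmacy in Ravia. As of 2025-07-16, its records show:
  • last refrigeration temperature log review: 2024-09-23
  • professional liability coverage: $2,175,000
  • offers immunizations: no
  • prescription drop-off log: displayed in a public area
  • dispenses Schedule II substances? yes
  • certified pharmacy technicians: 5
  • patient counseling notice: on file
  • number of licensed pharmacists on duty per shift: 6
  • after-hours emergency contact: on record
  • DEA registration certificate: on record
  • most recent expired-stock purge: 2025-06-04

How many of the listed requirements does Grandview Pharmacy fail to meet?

1. expired-stock purge 42 days ago vs limit 45 → met
2. condition 'offers immunizations' does not hold → requirement n/a → met
3. prescription drop-off log present → met
4. patient counseling notice present → met
5. after-hours emergency contact present → met
6. condition 'dispenses Schedule II substances' holds; licensed pharmacists on duty per shift 6 ≥ 3 → met
7. DEA registration certificate present → met
8. refrigeration temperature log review 296 days ago vs limit 540 → met
9. professional liability coverage $2,175,000 ≥ $2,175,000 → met
10. certified pharmacy technicians 5 ≥ 5 → met
Not met: 0 of 10

0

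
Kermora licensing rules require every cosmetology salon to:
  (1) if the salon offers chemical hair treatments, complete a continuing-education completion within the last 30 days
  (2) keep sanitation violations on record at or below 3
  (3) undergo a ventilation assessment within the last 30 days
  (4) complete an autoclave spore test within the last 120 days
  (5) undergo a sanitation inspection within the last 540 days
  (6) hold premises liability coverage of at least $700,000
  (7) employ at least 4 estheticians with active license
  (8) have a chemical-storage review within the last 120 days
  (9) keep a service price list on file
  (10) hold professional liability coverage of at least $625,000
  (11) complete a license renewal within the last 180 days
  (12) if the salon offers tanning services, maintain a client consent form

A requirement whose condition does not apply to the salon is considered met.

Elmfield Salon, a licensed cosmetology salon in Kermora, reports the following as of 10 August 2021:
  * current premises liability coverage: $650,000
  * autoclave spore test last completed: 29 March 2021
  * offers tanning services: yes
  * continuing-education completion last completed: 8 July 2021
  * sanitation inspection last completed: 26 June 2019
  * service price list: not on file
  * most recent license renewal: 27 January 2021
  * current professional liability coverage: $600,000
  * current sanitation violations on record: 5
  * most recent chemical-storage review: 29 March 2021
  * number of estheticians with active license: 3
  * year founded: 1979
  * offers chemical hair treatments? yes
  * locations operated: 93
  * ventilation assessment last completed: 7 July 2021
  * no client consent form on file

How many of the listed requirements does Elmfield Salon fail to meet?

1. condition 'offers chemical hair treatments' holds; continuing-education completion 33 days ago vs limit 30 → not met
2. sanitation violations on record 5 > 3 → not met
3. ventilation assessment 34 days ago vs limit 30 → not met
4. autoclave spore test 134 days ago vs limit 120 → not met
5. sanitation inspection 776 days ago vs limit 540 → not met
6. premises liability coverage $650,000 < $700,000 → not met
7. estheticians with active license 3 < 4 → not met
8. chemical-storage review 134 days ago vs limit 120 → not met
9. service price list absent → not met
10. professional liability coverage $600,000 < $625,000 → not met
11. license renewal 195 days ago vs limit 180 → not met
12. condition 'offers tanning services' holds; client consent form absent → not met
Not met: 12 of 12

12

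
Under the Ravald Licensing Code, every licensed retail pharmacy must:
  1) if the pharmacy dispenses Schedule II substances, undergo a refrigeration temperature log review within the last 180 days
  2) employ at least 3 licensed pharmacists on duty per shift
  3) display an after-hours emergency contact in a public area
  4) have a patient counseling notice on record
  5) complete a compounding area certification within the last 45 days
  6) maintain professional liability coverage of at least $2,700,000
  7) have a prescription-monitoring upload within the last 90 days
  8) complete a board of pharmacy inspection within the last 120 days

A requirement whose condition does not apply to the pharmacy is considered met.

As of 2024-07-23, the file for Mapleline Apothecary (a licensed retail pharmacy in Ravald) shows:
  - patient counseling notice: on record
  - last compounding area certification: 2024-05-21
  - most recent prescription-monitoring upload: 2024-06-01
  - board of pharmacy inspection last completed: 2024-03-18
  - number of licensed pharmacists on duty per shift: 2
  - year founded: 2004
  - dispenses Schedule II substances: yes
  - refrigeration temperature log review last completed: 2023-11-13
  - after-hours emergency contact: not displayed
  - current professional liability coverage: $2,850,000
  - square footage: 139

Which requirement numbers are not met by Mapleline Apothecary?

1, 2, 3, 5, 8

1. condition 'dispenses Schedule II substances' holds; refrigeration temperature log review 253 days ago vs limit 180 → not met
2. licensed pharmacists on duty per shift 2 < 3 → not met
3. after-hours emergency contact absent → not met
4. patient counseling notice present → met
5. compounding area certification 63 days ago vs limit 45 → not met
6. professional liability coverage $2,850,000 ≥ $2,700,000 → met
7. prescription-monitoring upload 52 days ago vs limit 90 → met
8. board of pharmacy inspection 127 days ago vs limit 120 → not met
Not met: 1, 2, 3, 5, 8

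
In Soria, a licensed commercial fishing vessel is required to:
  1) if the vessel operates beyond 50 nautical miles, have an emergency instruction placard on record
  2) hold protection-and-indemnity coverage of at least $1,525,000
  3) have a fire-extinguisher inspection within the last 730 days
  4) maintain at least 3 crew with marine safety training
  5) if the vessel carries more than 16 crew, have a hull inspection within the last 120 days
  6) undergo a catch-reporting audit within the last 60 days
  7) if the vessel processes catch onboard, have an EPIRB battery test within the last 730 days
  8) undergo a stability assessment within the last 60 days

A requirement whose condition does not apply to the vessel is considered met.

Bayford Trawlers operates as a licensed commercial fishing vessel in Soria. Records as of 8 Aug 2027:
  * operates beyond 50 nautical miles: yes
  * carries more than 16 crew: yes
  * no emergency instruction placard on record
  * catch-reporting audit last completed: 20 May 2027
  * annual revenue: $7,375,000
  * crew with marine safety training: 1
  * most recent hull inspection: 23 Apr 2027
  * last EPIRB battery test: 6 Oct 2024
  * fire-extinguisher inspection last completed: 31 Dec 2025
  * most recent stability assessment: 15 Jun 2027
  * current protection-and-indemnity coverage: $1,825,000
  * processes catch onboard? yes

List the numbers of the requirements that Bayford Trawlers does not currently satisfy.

1, 4, 6, 7

1. condition 'operates beyond 50 nautical miles' holds; emergency instruction placard absent → not met
2. protection-and-indemnity coverage $1,825,000 ≥ $1,525,000 → met
3. fire-extinguisher inspection 585 days ago vs limit 730 → met
4. crew with marine safety training 1 < 3 → not met
5. condition 'carries more than 16 crew' holds; hull inspection 107 days ago vs limit 120 → met
6. catch-reporting audit 80 days ago vs limit 60 → not met
7. condition 'processes catch onboard' holds; EPIRB battery test 1036 days ago vs limit 730 → not met
8. stability assessment 54 days ago vs limit 60 → met
Not met: 1, 4, 6, 7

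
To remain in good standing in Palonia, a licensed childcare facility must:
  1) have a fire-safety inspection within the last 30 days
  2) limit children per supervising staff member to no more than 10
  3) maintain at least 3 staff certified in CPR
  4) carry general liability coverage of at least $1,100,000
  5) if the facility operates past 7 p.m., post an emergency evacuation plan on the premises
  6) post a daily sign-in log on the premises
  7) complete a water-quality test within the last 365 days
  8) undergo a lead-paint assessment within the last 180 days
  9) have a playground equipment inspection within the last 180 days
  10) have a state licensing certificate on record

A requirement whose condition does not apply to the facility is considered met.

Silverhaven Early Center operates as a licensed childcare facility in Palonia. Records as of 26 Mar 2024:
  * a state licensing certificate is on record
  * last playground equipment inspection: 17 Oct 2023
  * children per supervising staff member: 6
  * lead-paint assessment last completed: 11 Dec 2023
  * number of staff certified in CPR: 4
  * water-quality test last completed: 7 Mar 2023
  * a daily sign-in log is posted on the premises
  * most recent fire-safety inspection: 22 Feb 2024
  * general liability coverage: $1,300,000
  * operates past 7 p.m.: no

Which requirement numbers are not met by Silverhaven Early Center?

1. fire-safety inspection 33 days ago vs limit 30 → not met
2. children per supervising staff member 6 ≤ 10 → met
3. staff certified in CPR 4 ≥ 3 → met
4. general liability coverage $1,300,000 ≥ $1,100,000 → met
5. condition 'operates past 7 p.m.' does not hold → requirement n/a → met
6. daily sign-in log present → met
7. water-quality test 385 days ago vs limit 365 → not met
8. lead-paint assessment 106 days ago vs limit 180 → met
9. playground equipment inspection 161 days ago vs limit 180 → met
10. state licensing certificate present → met
Not met: 1, 7

1, 7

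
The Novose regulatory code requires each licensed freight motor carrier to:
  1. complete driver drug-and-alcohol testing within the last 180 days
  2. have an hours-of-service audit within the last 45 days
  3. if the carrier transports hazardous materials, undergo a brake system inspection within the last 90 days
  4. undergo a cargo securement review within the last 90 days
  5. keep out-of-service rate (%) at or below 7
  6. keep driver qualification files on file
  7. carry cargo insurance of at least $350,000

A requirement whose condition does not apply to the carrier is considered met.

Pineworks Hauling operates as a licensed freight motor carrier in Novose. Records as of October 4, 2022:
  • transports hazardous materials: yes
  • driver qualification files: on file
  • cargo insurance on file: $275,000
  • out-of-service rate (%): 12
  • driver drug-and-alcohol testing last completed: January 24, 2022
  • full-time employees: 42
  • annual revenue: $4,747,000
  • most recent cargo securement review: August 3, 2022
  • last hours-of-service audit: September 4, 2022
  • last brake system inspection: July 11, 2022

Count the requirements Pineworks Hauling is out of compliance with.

1. driver drug-and-alcohol testing 253 days ago vs limit 180 → not met
2. hours-of-service audit 30 days ago vs limit 45 → met
3. condition 'transports hazardous materials' holds; brake system inspection 85 days ago vs limit 90 → met
4. cargo securement review 62 days ago vs limit 90 → met
5. out-of-service rate (%) 12 > 7 → not met
6. driver qualification files present → met
7. cargo insurance $275,000 < $350,000 → not met
Not met: 3 of 7

3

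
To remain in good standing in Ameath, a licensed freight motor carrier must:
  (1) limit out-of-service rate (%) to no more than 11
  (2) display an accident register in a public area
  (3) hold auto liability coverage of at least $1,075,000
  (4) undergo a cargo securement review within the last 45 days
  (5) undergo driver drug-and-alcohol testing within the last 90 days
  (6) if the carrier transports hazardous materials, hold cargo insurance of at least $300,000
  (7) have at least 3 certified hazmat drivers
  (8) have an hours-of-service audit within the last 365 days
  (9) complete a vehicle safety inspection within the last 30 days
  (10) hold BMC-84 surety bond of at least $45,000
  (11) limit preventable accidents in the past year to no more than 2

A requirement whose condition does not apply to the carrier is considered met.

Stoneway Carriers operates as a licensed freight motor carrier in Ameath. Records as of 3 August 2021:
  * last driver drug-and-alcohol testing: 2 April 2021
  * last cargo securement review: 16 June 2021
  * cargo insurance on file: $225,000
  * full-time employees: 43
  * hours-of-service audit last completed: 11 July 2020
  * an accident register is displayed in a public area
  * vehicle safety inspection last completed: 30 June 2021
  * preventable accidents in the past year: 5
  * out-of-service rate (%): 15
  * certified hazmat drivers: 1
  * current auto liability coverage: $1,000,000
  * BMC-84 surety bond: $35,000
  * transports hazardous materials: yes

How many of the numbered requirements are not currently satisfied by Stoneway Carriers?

10

1. out-of-service rate (%) 15 > 11 → not met
2. accident register present → met
3. auto liability coverage $1,000,000 < $1,075,000 → not met
4. cargo securement review 48 days ago vs limit 45 → not met
5. driver drug-and-alcohol testing 123 days ago vs limit 90 → not met
6. condition 'transports hazardous materials' holds; cargo insurance $225,000 < $300,000 → not met
7. certified hazmat drivers 1 < 3 → not met
8. hours-of-service audit 388 days ago vs limit 365 → not met
9. vehicle safety inspection 34 days ago vs limit 30 → not met
10. BMC-84 surety bond $35,000 < $45,000 → not met
11. preventable accidents in the past year 5 > 2 → not met
Not met: 10 of 11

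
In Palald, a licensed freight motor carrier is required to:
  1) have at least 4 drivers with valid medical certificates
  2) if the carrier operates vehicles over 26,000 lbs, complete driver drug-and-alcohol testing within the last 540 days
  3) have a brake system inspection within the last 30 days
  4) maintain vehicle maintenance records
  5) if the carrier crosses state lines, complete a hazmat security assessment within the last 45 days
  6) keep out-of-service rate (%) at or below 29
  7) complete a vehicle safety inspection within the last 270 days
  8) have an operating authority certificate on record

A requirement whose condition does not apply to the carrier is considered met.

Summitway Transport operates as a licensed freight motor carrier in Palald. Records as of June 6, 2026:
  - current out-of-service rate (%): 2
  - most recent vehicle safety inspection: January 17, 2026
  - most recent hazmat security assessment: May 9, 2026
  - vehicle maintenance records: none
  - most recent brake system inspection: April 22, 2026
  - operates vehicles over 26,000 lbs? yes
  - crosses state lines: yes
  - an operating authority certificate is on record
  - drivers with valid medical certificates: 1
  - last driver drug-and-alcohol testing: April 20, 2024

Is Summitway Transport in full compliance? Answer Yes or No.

1. drivers with valid medical certificates 1 < 4 → not met
2. condition 'operates vehicles over 26,000 lbs' holds; driver drug-and-alcohol testing 777 days ago vs limit 540 → not met
3. brake system inspection 45 days ago vs limit 30 → not met
4. vehicle maintenance records absent → not met
5. condition 'crosses state lines' holds; hazmat security assessment 28 days ago vs limit 45 → met
6. out-of-service rate (%) 2 ≤ 29 → met
7. vehicle safety inspection 140 days ago vs limit 270 → met
8. operating authority certificate present → met
Not met: 1, 2, 3, 4

No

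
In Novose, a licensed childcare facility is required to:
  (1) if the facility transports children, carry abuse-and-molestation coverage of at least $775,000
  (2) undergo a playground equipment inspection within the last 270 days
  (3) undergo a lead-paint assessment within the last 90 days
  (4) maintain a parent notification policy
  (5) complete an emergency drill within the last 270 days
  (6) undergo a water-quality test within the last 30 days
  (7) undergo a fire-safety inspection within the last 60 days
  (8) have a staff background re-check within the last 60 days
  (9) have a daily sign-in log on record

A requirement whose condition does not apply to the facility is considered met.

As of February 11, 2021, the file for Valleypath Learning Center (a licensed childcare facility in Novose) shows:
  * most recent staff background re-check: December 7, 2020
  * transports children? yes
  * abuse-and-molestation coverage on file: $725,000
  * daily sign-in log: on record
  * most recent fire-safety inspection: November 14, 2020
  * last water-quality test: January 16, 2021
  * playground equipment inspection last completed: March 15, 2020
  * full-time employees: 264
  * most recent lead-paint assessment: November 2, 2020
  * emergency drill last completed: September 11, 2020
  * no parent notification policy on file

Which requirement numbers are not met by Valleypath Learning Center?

1. condition 'transports children' holds; abuse-and-molestation coverage $725,000 < $775,000 → not met
2. playground equipment inspection 333 days ago vs limit 270 → not met
3. lead-paint assessment 101 days ago vs limit 90 → not met
4. parent notification policy absent → not met
5. emergency drill 153 days ago vs limit 270 → met
6. water-quality test 26 days ago vs limit 30 → met
7. fire-safety inspection 89 days ago vs limit 60 → not met
8. staff background re-check 66 days ago vs limit 60 → not met
9. daily sign-in log present → met
Not met: 1, 2, 3, 4, 7, 8

1, 2, 3, 4, 7, 8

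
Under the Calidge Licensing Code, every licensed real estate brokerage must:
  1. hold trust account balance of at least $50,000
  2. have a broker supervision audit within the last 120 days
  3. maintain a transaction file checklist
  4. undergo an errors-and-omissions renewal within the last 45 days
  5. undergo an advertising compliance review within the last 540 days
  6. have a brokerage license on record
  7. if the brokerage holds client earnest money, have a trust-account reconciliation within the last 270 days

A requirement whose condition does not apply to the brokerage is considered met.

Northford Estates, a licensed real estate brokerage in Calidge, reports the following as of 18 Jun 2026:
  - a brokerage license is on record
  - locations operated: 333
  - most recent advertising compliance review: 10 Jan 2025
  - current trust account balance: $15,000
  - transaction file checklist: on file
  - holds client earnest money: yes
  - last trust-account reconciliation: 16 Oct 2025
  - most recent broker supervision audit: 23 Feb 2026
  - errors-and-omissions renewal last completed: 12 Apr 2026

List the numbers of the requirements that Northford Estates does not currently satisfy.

1, 4

1. trust account balance $15,000 < $50,000 → not met
2. broker supervision audit 115 days ago vs limit 120 → met
3. transaction file checklist present → met
4. errors-and-omissions renewal 67 days ago vs limit 45 → not met
5. advertising compliance review 524 days ago vs limit 540 → met
6. brokerage license present → met
7. condition 'holds client earnest money' holds; trust-account reconciliation 245 days ago vs limit 270 → met
Not met: 1, 4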